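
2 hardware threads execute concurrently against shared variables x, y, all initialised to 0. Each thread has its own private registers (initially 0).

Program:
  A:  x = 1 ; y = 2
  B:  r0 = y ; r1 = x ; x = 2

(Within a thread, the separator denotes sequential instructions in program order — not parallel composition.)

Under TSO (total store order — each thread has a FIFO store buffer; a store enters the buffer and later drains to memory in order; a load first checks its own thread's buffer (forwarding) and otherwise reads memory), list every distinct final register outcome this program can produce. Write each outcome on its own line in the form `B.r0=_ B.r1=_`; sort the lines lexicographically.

outcome vector order: (B.r0,B.r1)
|TSO outcomes| = 3

B.r0=0 B.r1=0
B.r0=0 B.r1=1
B.r0=2 B.r1=1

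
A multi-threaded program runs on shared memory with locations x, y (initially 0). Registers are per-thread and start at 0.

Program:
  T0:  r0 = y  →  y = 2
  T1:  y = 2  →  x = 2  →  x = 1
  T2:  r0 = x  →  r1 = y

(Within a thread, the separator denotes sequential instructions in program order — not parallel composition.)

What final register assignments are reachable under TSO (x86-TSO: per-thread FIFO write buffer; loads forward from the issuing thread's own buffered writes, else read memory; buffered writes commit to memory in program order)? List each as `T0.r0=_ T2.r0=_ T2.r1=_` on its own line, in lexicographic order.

outcome vector order: (T0.r0,T2.r0,T2.r1)
|TSO outcomes| = 8

T0.r0=0 T2.r0=0 T2.r1=0
T0.r0=0 T2.r0=0 T2.r1=2
T0.r0=0 T2.r0=1 T2.r1=2
T0.r0=0 T2.r0=2 T2.r1=2
T0.r0=2 T2.r0=0 T2.r1=0
T0.r0=2 T2.r0=0 T2.r1=2
T0.r0=2 T2.r0=1 T2.r1=2
T0.r0=2 T2.r0=2 T2.r1=2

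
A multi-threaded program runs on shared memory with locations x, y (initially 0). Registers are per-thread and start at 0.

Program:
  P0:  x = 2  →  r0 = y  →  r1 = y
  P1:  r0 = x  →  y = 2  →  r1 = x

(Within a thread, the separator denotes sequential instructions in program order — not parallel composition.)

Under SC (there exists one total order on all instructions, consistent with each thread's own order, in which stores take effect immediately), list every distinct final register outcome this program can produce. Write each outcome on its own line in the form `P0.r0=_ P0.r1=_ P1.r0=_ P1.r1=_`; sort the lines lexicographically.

outcome vector order: (P0.r0,P0.r1,P1.r0,P1.r1)
|SC outcomes| = 7

P0.r0=0 P0.r1=0 P1.r0=0 P1.r1=2
P0.r0=0 P0.r1=0 P1.r0=2 P1.r1=2
P0.r0=0 P0.r1=2 P1.r0=0 P1.r1=2
P0.r0=0 P0.r1=2 P1.r0=2 P1.r1=2
P0.r0=2 P0.r1=2 P1.r0=0 P1.r1=0
P0.r0=2 P0.r1=2 P1.r0=0 P1.r1=2
P0.r0=2 P0.r1=2 P1.r0=2 P1.r1=2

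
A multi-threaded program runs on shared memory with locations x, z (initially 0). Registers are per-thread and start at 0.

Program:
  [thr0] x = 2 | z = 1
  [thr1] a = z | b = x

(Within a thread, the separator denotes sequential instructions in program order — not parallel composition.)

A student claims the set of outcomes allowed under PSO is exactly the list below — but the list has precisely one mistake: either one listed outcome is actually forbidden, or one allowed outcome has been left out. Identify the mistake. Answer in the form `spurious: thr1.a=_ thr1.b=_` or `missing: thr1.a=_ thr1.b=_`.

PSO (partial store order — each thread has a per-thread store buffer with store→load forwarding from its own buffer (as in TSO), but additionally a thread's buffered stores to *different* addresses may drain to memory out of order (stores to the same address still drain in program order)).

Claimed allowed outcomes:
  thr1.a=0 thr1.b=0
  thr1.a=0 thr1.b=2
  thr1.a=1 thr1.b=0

outcome vector order: (thr1.a,thr1.b)
[PSO] allowed = {0/0; 0/2; 1/0; 1/2}
PSO∖claimed = {1/2}

missing: thr1.a=1 thr1.b=2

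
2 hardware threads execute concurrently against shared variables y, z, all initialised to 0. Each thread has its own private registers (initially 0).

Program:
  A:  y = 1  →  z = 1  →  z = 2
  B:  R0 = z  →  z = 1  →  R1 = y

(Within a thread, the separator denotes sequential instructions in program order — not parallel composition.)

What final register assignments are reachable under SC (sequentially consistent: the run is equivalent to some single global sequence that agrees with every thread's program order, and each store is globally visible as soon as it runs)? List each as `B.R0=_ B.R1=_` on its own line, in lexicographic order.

outcome vector order: (B.R0,B.R1)
|SC outcomes| = 4

B.R0=0 B.R1=0
B.R0=0 B.R1=1
B.R0=1 B.R1=1
B.R0=2 B.R1=1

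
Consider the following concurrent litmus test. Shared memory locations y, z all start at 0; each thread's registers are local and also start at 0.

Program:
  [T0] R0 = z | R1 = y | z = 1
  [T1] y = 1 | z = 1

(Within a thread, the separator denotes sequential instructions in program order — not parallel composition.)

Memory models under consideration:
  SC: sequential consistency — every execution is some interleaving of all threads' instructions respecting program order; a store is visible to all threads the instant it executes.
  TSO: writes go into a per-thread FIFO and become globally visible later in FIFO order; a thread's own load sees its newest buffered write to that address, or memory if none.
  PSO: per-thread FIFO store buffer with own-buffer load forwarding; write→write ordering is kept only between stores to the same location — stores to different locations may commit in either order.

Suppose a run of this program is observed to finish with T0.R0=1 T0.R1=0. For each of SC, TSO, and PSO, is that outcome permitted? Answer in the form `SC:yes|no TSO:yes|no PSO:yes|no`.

outcome vector order: (T0.R0,T0.R1)
SC: 3 outcomes — {0/0 0/1 1/1}
TSO: 3 outcomes — {0/0 0/1 1/1}
PSO: 4 outcomes — {0/0 0/1 1/0 1/1}
target 1/0 ∈ {PSO}

SC:no TSO:no PSO:yes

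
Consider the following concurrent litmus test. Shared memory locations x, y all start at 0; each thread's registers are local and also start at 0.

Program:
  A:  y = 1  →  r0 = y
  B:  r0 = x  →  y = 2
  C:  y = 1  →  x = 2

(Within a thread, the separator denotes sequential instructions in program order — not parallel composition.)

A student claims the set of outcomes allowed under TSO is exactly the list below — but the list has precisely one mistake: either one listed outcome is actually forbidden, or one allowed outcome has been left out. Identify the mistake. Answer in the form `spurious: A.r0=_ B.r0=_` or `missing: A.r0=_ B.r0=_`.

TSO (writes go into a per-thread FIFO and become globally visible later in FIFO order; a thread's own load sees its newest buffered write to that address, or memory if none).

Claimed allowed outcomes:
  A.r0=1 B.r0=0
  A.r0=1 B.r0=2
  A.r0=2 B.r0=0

outcome vector order: (A.r0,B.r0)
TSO (4): 10 12 20 22
TSO∖claimed = {22}

missing: A.r0=2 B.r0=2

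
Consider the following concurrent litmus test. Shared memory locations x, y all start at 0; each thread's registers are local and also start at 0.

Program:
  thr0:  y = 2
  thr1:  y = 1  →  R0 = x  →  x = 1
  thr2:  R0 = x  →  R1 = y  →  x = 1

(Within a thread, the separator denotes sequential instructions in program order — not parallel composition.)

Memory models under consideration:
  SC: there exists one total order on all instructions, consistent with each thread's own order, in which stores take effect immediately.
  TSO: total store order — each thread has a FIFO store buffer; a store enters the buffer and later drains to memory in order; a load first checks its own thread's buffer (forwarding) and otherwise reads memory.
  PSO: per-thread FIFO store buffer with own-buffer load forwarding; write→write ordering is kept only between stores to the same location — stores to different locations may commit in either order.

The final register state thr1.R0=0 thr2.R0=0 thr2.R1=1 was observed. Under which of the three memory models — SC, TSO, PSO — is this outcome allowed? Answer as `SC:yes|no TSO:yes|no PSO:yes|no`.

SC:yes TSO:yes PSO:yes

outcome vector order: (thr1.R0,thr2.R0,thr2.R1)
[SC] allowed = {000 001 002 011 012 100 101 102}
[TSO] allowed = {000 001 002 011 012 100 101 102}
[PSO] allowed = {000 001 002 010 011 012 100 101 102}
target 001 ∈ {SC,TSO,PSO}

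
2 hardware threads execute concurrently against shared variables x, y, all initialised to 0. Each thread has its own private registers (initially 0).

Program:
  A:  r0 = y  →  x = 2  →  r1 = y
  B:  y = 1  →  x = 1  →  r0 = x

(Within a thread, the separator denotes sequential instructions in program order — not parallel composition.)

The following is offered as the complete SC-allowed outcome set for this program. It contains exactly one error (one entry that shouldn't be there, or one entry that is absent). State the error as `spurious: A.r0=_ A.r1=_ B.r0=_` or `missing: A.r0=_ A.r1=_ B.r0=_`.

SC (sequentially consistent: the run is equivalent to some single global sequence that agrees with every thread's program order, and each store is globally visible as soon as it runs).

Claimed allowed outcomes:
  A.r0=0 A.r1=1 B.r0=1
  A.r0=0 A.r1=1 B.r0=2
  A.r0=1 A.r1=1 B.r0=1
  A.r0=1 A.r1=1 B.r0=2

outcome vector order: (A.r0,A.r1,B.r0)
[SC] allowed = {(0,0,1); (0,1,1); (0,1,2); (1,1,1); (1,1,2)}
SC∖claimed = {(0,0,1)}

missing: A.r0=0 A.r1=0 B.r0=1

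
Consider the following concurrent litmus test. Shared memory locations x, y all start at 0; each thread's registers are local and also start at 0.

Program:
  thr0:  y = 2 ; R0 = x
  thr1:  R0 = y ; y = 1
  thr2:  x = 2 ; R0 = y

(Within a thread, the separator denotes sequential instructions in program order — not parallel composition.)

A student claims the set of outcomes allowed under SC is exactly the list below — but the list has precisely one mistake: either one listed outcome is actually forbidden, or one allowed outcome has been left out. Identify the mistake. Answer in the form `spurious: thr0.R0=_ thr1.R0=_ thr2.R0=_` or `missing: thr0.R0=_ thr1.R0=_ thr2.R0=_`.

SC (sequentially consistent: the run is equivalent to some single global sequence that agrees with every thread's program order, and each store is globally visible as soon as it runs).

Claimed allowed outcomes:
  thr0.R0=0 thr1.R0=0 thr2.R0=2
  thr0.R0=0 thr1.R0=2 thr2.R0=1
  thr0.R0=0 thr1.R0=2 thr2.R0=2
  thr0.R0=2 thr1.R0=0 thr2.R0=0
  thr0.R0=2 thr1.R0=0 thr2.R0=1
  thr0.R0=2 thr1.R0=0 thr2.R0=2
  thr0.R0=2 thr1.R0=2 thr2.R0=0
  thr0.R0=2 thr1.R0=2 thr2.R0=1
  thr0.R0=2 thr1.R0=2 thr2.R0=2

outcome vector order: (thr0.R0,thr1.R0,thr2.R0)
under SC → 001; 002; 021; 022; 200; 201; 202; 220; 221; 222
SC∖claimed = {001}

missing: thr0.R0=0 thr1.R0=0 thr2.R0=1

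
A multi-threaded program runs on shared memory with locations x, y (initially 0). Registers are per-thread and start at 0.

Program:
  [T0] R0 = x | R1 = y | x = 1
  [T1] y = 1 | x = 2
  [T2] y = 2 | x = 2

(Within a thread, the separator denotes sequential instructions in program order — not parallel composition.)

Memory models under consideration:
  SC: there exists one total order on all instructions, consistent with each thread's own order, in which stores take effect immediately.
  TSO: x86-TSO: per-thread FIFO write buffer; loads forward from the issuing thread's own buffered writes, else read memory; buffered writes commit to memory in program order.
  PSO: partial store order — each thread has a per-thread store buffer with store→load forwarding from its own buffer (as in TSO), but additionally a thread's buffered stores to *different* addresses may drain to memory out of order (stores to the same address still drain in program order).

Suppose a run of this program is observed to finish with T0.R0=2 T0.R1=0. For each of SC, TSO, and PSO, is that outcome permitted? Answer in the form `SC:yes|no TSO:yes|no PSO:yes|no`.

SC:no TSO:no PSO:yes

outcome vector order: (T0.R0,T0.R1)
under SC → <0 0>; <0 1>; <0 2>; <2 1>; <2 2>
under TSO → <0 0>; <0 1>; <0 2>; <2 1>; <2 2>
under PSO → <0 0>; <0 1>; <0 2>; <2 0>; <2 1>; <2 2>
target <2 0> ∈ {PSO}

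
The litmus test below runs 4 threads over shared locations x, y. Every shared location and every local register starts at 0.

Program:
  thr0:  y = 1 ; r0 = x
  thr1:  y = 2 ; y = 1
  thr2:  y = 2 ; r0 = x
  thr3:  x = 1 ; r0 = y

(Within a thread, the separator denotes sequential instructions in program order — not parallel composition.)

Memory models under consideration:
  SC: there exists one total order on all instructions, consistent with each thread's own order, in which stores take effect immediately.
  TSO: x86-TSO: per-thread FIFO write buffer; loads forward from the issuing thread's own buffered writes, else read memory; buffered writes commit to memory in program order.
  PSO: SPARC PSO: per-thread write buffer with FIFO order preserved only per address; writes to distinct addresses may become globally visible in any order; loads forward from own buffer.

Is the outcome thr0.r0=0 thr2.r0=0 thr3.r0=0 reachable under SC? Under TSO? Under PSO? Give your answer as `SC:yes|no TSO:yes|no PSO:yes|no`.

outcome vector order: (thr0.r0,thr2.r0,thr3.r0)
[SC] allowed = {001; 002; 011; 012; 101; 102; 110; 111; 112}
[TSO] allowed = {000; 001; 002; 010; 011; 012; 100; 101; 102; 110; 111; 112}
[PSO] allowed = {000; 001; 002; 010; 011; 012; 100; 101; 102; 110; 111; 112}
target 000 ∈ {TSO,PSO}

SC:no TSO:yes PSO:yes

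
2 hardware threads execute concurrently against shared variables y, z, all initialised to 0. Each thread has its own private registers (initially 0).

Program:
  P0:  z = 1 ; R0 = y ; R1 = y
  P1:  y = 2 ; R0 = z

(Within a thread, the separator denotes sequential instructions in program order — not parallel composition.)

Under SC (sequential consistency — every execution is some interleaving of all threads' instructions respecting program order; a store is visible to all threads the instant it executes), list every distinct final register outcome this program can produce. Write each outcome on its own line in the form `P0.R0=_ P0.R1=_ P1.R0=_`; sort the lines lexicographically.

outcome vector order: (P0.R0,P0.R1,P1.R0)
|SC outcomes| = 4

P0.R0=0 P0.R1=0 P1.R0=1
P0.R0=0 P0.R1=2 P1.R0=1
P0.R0=2 P0.R1=2 P1.R0=0
P0.R0=2 P0.R1=2 P1.R0=1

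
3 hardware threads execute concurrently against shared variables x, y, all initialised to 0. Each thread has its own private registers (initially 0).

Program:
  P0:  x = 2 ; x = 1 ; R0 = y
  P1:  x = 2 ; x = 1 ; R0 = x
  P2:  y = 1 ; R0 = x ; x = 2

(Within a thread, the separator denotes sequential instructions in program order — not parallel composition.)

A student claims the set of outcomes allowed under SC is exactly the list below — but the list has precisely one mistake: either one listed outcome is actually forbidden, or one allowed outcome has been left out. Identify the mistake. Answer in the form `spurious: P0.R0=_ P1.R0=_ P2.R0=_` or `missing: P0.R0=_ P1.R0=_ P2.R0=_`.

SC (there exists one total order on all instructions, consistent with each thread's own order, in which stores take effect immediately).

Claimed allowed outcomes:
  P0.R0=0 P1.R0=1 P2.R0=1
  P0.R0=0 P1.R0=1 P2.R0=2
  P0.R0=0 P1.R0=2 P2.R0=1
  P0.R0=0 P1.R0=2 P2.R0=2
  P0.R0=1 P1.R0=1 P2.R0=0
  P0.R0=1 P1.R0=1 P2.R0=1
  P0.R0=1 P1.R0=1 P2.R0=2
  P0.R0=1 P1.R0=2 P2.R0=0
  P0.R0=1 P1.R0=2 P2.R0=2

missing: P0.R0=1 P1.R0=2 P2.R0=1

outcome vector order: (P0.R0,P1.R0,P2.R0)
[SC] allowed = {(0,1,1), (0,1,2), (0,2,1), (0,2,2), (1,1,0), (1,1,1), (1,1,2), (1,2,0), (1,2,1), (1,2,2)}
SC∖claimed = {(1,2,1)}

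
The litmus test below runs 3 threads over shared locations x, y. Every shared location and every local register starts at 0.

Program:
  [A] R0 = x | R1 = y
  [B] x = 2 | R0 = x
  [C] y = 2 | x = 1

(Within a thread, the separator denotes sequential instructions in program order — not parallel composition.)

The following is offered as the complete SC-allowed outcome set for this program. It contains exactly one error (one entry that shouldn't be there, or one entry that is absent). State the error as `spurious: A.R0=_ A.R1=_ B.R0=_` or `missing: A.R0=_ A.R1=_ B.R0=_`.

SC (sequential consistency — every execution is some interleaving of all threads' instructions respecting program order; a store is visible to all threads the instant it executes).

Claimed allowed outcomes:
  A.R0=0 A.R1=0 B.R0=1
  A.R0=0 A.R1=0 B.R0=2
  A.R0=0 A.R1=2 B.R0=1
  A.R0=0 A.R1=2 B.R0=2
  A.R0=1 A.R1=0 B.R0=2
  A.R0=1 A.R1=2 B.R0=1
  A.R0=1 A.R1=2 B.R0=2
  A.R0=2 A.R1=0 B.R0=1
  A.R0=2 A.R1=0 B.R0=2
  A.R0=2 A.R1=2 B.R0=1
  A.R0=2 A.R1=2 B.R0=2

outcome vector order: (A.R0,A.R1,B.R0)
under SC → 001 002 021 022 121 122 201 202 221 222
claimed∖SC = {102}

spurious: A.R0=1 A.R1=0 B.R0=2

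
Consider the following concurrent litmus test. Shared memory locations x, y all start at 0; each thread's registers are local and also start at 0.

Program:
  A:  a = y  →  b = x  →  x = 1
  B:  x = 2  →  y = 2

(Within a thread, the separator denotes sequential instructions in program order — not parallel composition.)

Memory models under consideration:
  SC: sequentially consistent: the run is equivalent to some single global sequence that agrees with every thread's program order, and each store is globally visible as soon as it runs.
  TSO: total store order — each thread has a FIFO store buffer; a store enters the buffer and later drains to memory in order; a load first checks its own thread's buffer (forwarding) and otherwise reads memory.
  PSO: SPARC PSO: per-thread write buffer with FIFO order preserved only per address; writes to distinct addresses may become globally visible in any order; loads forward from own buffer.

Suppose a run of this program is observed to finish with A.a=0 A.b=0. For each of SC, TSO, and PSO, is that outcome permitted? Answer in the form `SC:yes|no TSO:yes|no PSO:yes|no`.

SC:yes TSO:yes PSO:yes

outcome vector order: (A.a,A.b)
[SC] allowed = {0/0 0/2 2/2}
[TSO] allowed = {0/0 0/2 2/2}
[PSO] allowed = {0/0 0/2 2/0 2/2}
target 0/0 ∈ {SC,TSO,PSO}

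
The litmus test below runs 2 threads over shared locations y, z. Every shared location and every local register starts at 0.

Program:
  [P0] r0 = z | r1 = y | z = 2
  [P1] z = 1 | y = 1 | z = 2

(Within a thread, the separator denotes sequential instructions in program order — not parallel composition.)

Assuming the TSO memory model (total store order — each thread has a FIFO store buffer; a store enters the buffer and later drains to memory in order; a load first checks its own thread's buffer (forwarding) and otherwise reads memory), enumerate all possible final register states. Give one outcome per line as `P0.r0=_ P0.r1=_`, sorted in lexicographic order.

P0.r0=0 P0.r1=0
P0.r0=0 P0.r1=1
P0.r0=1 P0.r1=0
P0.r0=1 P0.r1=1
P0.r0=2 P0.r1=1

outcome vector order: (P0.r0,P0.r1)
|TSO outcomes| = 5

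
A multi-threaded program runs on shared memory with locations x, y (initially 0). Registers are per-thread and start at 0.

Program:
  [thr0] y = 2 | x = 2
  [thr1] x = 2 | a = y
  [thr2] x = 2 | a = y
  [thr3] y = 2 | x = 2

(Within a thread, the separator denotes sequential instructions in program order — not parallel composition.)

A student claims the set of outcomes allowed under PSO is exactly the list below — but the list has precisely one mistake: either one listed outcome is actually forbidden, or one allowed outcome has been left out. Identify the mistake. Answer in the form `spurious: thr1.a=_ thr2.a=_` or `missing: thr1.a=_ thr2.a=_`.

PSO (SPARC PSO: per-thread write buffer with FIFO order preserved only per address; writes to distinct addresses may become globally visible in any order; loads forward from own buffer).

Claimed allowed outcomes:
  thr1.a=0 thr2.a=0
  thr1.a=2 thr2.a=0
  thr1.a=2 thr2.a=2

missing: thr1.a=0 thr2.a=2

outcome vector order: (thr1.a,thr2.a)
PSO (4): 0/0; 0/2; 2/0; 2/2
PSO∖claimed = {0/2}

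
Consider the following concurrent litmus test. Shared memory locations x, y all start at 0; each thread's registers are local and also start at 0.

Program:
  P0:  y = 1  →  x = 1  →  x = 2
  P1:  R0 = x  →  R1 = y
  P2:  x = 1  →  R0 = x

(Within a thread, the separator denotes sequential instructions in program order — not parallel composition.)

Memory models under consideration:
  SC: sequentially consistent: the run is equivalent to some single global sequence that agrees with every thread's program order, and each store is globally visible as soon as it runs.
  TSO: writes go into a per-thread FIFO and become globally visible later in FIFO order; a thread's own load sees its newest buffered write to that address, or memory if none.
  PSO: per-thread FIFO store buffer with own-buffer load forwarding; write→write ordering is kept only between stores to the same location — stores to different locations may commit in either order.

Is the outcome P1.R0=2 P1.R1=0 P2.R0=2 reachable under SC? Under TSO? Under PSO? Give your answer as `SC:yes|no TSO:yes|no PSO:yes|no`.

outcome vector order: (P1.R0,P1.R1,P2.R0)
[SC] allowed = {001 002 011 012 101 102 111 112 211 212}
[TSO] allowed = {001 002 011 012 101 102 111 112 211 212}
[PSO] allowed = {001 002 011 012 101 102 111 112 201 202 211 212}
target 202 ∈ {PSO}

SC:no TSO:no PSO:yes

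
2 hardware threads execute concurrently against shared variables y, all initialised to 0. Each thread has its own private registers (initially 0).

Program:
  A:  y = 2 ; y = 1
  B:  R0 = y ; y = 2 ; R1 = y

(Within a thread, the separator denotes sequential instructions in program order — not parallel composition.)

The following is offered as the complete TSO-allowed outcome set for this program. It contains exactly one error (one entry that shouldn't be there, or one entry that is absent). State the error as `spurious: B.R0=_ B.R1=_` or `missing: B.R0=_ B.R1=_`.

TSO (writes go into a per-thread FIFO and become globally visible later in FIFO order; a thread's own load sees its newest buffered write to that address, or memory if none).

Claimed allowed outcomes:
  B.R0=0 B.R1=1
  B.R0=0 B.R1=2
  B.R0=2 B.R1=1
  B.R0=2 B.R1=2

outcome vector order: (B.R0,B.R1)
TSO (5): <0 1> <0 2> <1 2> <2 1> <2 2>
TSO∖claimed = {<1 2>}

missing: B.R0=1 B.R1=2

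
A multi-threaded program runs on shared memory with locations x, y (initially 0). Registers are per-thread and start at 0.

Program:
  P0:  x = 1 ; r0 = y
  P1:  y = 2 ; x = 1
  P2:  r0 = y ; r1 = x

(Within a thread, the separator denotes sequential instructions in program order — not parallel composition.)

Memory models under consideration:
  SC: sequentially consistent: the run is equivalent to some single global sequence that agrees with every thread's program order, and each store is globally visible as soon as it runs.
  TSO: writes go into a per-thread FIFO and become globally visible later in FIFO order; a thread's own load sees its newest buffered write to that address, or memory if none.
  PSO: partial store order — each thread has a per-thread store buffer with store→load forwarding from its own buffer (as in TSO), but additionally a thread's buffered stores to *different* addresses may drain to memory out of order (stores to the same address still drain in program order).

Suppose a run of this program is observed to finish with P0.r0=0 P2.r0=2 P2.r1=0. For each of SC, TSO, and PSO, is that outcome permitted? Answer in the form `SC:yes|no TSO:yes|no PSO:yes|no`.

outcome vector order: (P0.r0,P2.r0,P2.r1)
SC: 7 outcomes — {<0 0 0> <0 0 1> <0 2 1> <2 0 0> <2 0 1> <2 2 0> <2 2 1>}
TSO: 8 outcomes — {<0 0 0> <0 0 1> <0 2 0> <0 2 1> <2 0 0> <2 0 1> <2 2 0> <2 2 1>}
PSO: 8 outcomes — {<0 0 0> <0 0 1> <0 2 0> <0 2 1> <2 0 0> <2 0 1> <2 2 0> <2 2 1>}
target <0 2 0> ∈ {TSO,PSO}

SC:no TSO:yes PSO:yes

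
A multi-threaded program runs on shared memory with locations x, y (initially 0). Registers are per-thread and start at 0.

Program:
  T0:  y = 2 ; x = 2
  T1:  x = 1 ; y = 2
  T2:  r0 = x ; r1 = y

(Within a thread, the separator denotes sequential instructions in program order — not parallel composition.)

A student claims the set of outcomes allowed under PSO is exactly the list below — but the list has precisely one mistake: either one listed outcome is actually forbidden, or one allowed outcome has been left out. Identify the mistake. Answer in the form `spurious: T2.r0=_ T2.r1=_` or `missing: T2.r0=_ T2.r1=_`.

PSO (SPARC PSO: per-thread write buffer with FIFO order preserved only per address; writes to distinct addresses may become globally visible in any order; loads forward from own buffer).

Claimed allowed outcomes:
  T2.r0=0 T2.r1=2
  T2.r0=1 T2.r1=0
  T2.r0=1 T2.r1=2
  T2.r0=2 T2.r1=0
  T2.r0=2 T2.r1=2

outcome vector order: (T2.r0,T2.r1)
PSO (6): 0/0 0/2 1/0 1/2 2/0 2/2
PSO∖claimed = {0/0}

missing: T2.r0=0 T2.r1=0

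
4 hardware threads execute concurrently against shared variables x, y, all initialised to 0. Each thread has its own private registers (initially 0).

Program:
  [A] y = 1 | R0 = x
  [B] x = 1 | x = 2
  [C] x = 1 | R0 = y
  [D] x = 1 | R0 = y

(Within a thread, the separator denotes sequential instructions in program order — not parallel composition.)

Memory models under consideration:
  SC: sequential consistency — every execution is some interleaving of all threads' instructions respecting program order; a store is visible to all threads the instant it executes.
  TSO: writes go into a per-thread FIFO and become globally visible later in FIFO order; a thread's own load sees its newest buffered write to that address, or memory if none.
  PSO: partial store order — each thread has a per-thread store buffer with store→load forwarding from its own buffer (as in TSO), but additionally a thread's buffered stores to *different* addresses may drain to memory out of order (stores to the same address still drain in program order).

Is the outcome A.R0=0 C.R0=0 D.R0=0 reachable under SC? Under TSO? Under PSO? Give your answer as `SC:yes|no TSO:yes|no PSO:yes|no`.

outcome vector order: (A.R0,C.R0,D.R0)
SC: 9 outcomes — {011, 100, 101, 110, 111, 200, 201, 210, 211}
TSO: 12 outcomes — {000, 001, 010, 011, 100, 101, 110, 111, 200, 201, 210, 211}
PSO: 12 outcomes — {000, 001, 010, 011, 100, 101, 110, 111, 200, 201, 210, 211}
target 000 ∈ {TSO,PSO}

SC:no TSO:yes PSO:yes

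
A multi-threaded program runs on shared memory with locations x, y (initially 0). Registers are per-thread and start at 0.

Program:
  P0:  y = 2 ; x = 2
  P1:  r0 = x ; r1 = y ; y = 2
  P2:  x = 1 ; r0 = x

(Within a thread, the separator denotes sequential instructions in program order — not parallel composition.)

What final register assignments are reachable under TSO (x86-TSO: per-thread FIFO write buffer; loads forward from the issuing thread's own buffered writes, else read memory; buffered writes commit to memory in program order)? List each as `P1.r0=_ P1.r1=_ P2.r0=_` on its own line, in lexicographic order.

P1.r0=0 P1.r1=0 P2.r0=1
P1.r0=0 P1.r1=0 P2.r0=2
P1.r0=0 P1.r1=2 P2.r0=1
P1.r0=0 P1.r1=2 P2.r0=2
P1.r0=1 P1.r1=0 P2.r0=1
P1.r0=1 P1.r1=0 P2.r0=2
P1.r0=1 P1.r1=2 P2.r0=1
P1.r0=1 P1.r1=2 P2.r0=2
P1.r0=2 P1.r1=2 P2.r0=1
P1.r0=2 P1.r1=2 P2.r0=2

outcome vector order: (P1.r0,P1.r1,P2.r0)
|TSO outcomes| = 10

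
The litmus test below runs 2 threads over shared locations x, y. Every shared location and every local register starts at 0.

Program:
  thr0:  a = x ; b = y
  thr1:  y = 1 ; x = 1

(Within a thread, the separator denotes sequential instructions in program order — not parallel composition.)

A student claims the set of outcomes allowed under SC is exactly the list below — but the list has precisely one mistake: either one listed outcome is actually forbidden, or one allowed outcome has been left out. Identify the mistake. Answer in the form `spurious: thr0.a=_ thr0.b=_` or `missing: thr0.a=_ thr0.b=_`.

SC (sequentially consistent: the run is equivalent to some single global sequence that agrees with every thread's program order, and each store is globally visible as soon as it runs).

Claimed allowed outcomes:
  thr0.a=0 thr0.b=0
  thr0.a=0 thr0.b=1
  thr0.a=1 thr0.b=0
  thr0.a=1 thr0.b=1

spurious: thr0.a=1 thr0.b=0

outcome vector order: (thr0.a,thr0.b)
SC (3): 0/0 0/1 1/1
claimed∖SC = {1/0}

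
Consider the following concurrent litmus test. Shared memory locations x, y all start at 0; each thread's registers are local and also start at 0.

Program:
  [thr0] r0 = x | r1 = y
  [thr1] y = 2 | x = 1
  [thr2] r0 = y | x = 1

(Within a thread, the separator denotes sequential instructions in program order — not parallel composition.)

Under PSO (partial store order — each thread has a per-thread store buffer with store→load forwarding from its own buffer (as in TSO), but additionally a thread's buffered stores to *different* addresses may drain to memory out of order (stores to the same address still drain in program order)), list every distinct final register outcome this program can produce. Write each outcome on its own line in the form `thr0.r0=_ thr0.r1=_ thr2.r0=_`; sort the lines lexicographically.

outcome vector order: (thr0.r0,thr0.r1,thr2.r0)
|PSO outcomes| = 8

thr0.r0=0 thr0.r1=0 thr2.r0=0
thr0.r0=0 thr0.r1=0 thr2.r0=2
thr0.r0=0 thr0.r1=2 thr2.r0=0
thr0.r0=0 thr0.r1=2 thr2.r0=2
thr0.r0=1 thr0.r1=0 thr2.r0=0
thr0.r0=1 thr0.r1=0 thr2.r0=2
thr0.r0=1 thr0.r1=2 thr2.r0=0
thr0.r0=1 thr0.r1=2 thr2.r0=2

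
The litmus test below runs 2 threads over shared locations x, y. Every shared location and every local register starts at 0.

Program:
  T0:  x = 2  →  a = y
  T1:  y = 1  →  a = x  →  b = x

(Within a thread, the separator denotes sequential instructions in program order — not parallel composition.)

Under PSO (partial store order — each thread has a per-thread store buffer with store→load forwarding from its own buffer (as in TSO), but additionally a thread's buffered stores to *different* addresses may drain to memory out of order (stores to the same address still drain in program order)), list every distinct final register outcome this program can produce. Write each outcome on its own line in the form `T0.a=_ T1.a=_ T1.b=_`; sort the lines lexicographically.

T0.a=0 T1.a=0 T1.b=0
T0.a=0 T1.a=0 T1.b=2
T0.a=0 T1.a=2 T1.b=2
T0.a=1 T1.a=0 T1.b=0
T0.a=1 T1.a=0 T1.b=2
T0.a=1 T1.a=2 T1.b=2

outcome vector order: (T0.a,T1.a,T1.b)
|PSO outcomes| = 6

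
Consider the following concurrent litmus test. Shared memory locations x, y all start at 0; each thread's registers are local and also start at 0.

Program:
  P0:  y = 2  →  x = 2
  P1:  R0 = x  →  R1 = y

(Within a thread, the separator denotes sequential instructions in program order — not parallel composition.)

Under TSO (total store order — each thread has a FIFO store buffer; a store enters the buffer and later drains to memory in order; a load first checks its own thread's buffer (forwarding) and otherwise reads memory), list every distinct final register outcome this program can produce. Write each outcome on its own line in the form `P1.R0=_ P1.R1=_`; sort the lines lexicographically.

P1.R0=0 P1.R1=0
P1.R0=0 P1.R1=2
P1.R0=2 P1.R1=2

outcome vector order: (P1.R0,P1.R1)
|TSO outcomes| = 3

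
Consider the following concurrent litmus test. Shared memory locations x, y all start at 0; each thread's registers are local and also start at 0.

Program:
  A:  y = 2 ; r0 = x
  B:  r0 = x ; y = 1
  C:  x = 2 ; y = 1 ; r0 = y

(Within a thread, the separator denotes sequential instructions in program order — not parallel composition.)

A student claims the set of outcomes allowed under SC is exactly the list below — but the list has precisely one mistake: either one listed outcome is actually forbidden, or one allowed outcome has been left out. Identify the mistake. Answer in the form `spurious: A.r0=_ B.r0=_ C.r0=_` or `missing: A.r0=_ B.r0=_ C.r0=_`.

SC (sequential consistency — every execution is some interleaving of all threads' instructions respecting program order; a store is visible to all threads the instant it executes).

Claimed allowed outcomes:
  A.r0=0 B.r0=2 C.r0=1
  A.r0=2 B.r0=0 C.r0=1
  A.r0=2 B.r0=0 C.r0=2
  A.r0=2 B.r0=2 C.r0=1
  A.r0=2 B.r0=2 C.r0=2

outcome vector order: (A.r0,B.r0,C.r0)
[SC] allowed = {<0 0 1> <0 2 1> <2 0 1> <2 0 2> <2 2 1> <2 2 2>}
SC∖claimed = {<0 0 1>}

missing: A.r0=0 B.r0=0 C.r0=1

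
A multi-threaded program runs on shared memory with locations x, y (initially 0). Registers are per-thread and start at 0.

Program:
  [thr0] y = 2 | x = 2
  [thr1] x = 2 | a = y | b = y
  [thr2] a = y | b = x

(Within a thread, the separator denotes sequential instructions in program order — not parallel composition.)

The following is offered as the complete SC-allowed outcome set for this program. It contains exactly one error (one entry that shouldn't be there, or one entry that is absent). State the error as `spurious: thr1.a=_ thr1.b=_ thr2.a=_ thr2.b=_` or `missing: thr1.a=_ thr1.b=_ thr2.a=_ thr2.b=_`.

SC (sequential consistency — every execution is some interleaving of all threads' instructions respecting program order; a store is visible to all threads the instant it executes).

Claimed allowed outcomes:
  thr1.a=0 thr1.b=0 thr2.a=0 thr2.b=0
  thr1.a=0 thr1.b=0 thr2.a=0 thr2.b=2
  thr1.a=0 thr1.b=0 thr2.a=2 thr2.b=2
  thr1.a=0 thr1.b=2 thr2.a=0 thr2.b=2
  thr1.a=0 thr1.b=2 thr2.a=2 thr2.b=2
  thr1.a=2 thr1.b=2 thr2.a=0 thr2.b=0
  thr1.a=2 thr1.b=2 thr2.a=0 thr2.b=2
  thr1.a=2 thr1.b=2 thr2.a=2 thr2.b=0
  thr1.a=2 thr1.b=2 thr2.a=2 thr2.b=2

outcome vector order: (thr1.a,thr1.b,thr2.a,thr2.b)
SC (10): (0,0,0,0); (0,0,0,2); (0,0,2,2); (0,2,0,0); (0,2,0,2); (0,2,2,2); (2,2,0,0); (2,2,0,2); (2,2,2,0); (2,2,2,2)
SC∖claimed = {(0,2,0,0)}

missing: thr1.a=0 thr1.b=2 thr2.a=0 thr2.b=0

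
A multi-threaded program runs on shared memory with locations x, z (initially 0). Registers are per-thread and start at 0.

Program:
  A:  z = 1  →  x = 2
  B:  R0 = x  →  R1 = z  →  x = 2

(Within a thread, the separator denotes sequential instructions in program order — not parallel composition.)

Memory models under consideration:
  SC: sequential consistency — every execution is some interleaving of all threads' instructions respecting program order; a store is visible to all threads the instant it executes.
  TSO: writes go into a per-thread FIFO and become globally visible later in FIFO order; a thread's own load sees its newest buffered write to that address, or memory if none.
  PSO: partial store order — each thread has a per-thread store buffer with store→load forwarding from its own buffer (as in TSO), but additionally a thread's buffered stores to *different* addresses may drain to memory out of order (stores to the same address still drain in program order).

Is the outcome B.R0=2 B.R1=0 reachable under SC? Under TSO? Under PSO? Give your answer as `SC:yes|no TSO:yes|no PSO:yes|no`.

SC:no TSO:no PSO:yes

outcome vector order: (B.R0,B.R1)
[SC] allowed = {00, 01, 21}
[TSO] allowed = {00, 01, 21}
[PSO] allowed = {00, 01, 20, 21}
target 20 ∈ {PSO}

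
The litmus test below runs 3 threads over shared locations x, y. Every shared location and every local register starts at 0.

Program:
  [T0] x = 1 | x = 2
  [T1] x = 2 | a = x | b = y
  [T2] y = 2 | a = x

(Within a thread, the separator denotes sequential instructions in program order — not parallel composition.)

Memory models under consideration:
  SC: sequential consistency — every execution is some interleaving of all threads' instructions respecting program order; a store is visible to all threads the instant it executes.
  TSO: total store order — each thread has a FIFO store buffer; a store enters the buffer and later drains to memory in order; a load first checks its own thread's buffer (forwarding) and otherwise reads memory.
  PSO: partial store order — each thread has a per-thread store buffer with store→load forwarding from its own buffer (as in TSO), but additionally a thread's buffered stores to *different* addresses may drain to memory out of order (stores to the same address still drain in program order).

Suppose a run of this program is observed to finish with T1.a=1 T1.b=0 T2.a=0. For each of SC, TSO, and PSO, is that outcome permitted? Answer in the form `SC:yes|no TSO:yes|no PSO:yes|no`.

SC:no TSO:yes PSO:yes

outcome vector order: (T1.a,T1.b,T2.a)
SC: 10 outcomes — {(1,0,1); (1,0,2); (1,2,0); (1,2,1); (1,2,2); (2,0,1); (2,0,2); (2,2,0); (2,2,1); (2,2,2)}
TSO: 12 outcomes — {(1,0,0); (1,0,1); (1,0,2); (1,2,0); (1,2,1); (1,2,2); (2,0,0); (2,0,1); (2,0,2); (2,2,0); (2,2,1); (2,2,2)}
PSO: 12 outcomes — {(1,0,0); (1,0,1); (1,0,2); (1,2,0); (1,2,1); (1,2,2); (2,0,0); (2,0,1); (2,0,2); (2,2,0); (2,2,1); (2,2,2)}
target (1,0,0) ∈ {TSO,PSO}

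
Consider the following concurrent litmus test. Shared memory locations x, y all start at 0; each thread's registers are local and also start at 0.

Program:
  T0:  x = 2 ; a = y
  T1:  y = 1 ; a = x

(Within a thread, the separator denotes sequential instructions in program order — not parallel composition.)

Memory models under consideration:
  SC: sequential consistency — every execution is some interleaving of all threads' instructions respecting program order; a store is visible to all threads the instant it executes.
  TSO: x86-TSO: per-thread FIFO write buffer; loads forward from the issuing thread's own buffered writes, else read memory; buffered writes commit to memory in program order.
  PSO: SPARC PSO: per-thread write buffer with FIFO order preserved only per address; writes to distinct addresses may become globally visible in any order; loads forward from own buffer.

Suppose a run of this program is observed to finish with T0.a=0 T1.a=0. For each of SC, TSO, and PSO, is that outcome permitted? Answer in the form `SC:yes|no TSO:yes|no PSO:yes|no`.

SC:no TSO:yes PSO:yes

outcome vector order: (T0.a,T1.a)
SC: 3 outcomes — {0/2, 1/0, 1/2}
TSO: 4 outcomes — {0/0, 0/2, 1/0, 1/2}
PSO: 4 outcomes — {0/0, 0/2, 1/0, 1/2}
target 0/0 ∈ {TSO,PSO}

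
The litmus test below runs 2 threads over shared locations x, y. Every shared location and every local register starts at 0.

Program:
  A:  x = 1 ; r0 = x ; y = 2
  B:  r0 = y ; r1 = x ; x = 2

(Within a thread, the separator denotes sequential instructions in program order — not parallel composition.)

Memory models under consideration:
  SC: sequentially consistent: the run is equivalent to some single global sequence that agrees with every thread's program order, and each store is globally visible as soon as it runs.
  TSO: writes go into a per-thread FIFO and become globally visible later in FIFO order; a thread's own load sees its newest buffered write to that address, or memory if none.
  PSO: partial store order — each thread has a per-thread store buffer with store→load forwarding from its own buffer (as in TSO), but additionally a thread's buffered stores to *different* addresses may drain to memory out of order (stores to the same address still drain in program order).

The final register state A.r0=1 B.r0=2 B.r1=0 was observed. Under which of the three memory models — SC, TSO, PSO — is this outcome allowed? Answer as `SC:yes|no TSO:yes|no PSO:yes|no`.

outcome vector order: (A.r0,B.r0,B.r1)
SC: 5 outcomes — {(1,0,0) (1,0,1) (1,2,1) (2,0,0) (2,0,1)}
TSO: 5 outcomes — {(1,0,0) (1,0,1) (1,2,1) (2,0,0) (2,0,1)}
PSO: 6 outcomes — {(1,0,0) (1,0,1) (1,2,0) (1,2,1) (2,0,0) (2,0,1)}
target (1,2,0) ∈ {PSO}

SC:no TSO:no PSO:yes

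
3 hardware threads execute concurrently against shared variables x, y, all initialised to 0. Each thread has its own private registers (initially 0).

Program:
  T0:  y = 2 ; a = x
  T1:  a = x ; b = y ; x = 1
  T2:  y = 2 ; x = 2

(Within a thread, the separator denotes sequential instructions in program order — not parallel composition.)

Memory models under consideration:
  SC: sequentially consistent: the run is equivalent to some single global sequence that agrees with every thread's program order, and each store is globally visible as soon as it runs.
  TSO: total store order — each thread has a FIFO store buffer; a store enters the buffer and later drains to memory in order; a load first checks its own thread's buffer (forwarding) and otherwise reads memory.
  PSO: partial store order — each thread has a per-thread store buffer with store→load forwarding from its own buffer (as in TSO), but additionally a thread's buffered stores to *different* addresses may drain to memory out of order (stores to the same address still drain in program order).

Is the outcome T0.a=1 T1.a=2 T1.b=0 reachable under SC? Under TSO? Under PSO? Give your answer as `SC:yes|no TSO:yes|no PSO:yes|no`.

SC:no TSO:no PSO:yes

outcome vector order: (T0.a,T1.a,T1.b)
[SC] allowed = {0/0/0; 0/0/2; 0/2/2; 1/0/0; 1/0/2; 1/2/2; 2/0/0; 2/0/2; 2/2/2}
[TSO] allowed = {0/0/0; 0/0/2; 0/2/2; 1/0/0; 1/0/2; 1/2/2; 2/0/0; 2/0/2; 2/2/2}
[PSO] allowed = {0/0/0; 0/0/2; 0/2/0; 0/2/2; 1/0/0; 1/0/2; 1/2/0; 1/2/2; 2/0/0; 2/0/2; 2/2/0; 2/2/2}
target 1/2/0 ∈ {PSO}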